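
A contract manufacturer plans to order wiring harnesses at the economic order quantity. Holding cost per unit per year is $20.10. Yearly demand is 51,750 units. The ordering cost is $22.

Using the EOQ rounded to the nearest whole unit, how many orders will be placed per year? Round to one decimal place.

153.6 orders per year

EOQ = √(2DS/H) = √(2 × 51,750 × 22 / 20.1)
    = √(113,283.58) ≈ 336.58 → Q = 337
Orders per year = D/Q = 51,750 / 337 = 153.561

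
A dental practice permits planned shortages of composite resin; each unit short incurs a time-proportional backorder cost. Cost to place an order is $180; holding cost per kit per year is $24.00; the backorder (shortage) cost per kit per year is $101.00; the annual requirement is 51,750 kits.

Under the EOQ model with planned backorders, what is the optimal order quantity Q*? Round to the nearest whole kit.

Basic EOQ = √(2·51,750·180/24) = 881.051
Backorder adjustment √((H+b)/b) = √((24+101)/101) = 1.1125
Q* = 881.051 × 1.1125 ≈ 980.16

980 kits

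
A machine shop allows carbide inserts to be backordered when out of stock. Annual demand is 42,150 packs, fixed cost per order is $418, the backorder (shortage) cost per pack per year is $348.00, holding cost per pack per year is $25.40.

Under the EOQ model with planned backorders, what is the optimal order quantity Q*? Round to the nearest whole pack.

1,220 packs

Basic EOQ = √(2·42,150·418/25.4) = 1,177.837
Backorder adjustment √((H+b)/b) = √((25.4+348)/348) = 1.0359
Q* = 1,177.837 × 1.0359 ≈ 1,220.06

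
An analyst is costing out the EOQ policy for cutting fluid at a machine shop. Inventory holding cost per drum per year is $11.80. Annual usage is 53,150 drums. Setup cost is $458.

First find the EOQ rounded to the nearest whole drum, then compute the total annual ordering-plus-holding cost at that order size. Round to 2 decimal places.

$23,968.47

Q* = √(2·D·S / H) = √(2·53,150·458 / 11.8) = √4,125,881.4 ≈ 2,031.23 → Q = 2,031 drums
Ordering: D/Q × S = 53,150/2,031 × $458 = $11,985.57
Holding:  Q/2 × H = 2,031/2 × $11.8 = $11,982.90
Total = $11,985.57 + $11,982.90 = $23,968.47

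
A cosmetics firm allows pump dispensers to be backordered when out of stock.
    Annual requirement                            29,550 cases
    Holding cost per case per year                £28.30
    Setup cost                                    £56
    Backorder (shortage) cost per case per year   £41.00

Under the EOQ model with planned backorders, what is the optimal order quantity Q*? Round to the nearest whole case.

445 cases

Q* = √(2DS/H) · √((H + b)/b)
   = √(2 × 29,550 × 56 / 28.3) · √((28.3 + 41) / 41)
   = 341.975 × 1.3001 ≈ 444.60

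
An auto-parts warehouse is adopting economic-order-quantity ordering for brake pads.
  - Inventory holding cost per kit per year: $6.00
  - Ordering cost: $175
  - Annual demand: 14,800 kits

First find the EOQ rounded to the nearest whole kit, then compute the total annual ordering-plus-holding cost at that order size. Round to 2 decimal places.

2DS/H = 2·14,800·175/6 = 863,333.33
EOQ = √863,333.33 ≈ 929.16 → Q = 929 kits
Annual ordering cost = (D/Q)·S = (14,800/929) × 175 = $2,787.94
Annual holding cost  = (Q/2)·H = (929/2) × 6 = $2,787.00
Total = $2,787.94 + $2,787.00 = $5,574.94

$5,574.94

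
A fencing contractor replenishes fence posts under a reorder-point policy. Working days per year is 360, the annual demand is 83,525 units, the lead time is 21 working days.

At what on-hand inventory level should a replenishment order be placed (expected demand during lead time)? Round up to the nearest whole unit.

4,873 units

Daily demand d = 83,525 / 360 = 232.014 units/day
Demand during lead time = 232.014 × 21 = 4,872.29
Reorder point = 4,872.29 → round up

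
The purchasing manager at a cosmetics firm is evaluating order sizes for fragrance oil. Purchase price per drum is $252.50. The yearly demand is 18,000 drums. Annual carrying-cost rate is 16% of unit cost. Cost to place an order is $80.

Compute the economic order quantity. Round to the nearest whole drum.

267 drums

H = i·C = 0.16 × $252.5 = $40.4000 per drum-year
Optimal lot size Q* = (2 × 18,000 × $80 / $40.4)^½ ≈ 267.00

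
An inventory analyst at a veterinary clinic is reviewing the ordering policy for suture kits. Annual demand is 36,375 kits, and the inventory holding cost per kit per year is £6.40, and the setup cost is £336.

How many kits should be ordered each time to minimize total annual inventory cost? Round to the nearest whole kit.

Q* = √(2·D·S / H) = √(2·36,375·336 / 6.4) = √3,819,375.0 ≈ 1,954.32

1,954 kits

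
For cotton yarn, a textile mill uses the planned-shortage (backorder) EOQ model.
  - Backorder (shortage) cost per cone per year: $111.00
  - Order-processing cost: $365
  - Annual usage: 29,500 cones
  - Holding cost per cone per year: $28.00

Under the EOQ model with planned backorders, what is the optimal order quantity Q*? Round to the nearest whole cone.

981 cones

Basic EOQ = √(2·29,500·365/28) = 876.988
Backorder adjustment √((H+b)/b) = √((28+111)/111) = 1.1190
Q* = 876.988 × 1.1190 ≈ 981.38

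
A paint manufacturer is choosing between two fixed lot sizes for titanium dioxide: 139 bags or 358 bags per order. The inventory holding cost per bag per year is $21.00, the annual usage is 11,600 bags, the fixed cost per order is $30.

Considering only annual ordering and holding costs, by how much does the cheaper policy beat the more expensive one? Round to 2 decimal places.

$767.97

TC(Q) = (D/Q)S + (Q/2)H
TC(139) = (11,600/139)×30 + (139/2)×21 = $3,963.10
TC(358) = (11,600/358)×30 + (358/2)×21 = $4,731.07
Cheaper: Q = 139.  Difference = $767.97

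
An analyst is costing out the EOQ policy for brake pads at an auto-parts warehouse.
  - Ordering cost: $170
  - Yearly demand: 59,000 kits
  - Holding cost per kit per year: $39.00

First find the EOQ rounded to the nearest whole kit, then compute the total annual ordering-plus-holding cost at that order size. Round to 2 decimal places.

2DS/H = 2·59,000·170/39 = 514,358.97
EOQ = √514,358.97 ≈ 717.19 → Q = 717 kits
Ordering: D/Q × S = 59,000/717 × $170 = $13,988.84
Holding:  Q/2 × H = 717/2 × $39 = $13,981.50
Total = $13,988.84 + $13,981.50 = $27,970.34

$27,970.34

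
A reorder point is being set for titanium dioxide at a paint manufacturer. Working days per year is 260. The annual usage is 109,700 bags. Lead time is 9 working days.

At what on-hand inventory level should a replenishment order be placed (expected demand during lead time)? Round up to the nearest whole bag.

3,798 bags

Daily demand d = 109,700 / 260 = 421.923 bags/day
Demand during lead time = 421.923 × 9 = 3,797.31
Reorder point = 3,797.31 → round up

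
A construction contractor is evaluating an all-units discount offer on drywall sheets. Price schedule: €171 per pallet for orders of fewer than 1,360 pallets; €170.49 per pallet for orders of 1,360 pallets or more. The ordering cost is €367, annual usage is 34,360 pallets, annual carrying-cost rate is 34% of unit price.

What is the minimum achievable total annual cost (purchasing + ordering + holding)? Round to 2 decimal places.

€5,906,725.84

H₁ = 34%×€171 = €58.1400;  H₂ = 34%×€170.49 = €57.9666
EOQ₁ = √(2×34,360×367/58.1400) = 658.62  (< 1,360, feasible at tier 1)
EOQ₂ = √(2×34,360×367/57.9666) = 659.61  (< 1,360 → use Q = 1,360 at tier-2 price)
TC(tier 1 (EOQ₁), Q≈658.6) = €5,913,852.36
TC(tier 2, Q≈1,360.0) = €5,906,725.84
Minimum at tier 2: €5,906,725.84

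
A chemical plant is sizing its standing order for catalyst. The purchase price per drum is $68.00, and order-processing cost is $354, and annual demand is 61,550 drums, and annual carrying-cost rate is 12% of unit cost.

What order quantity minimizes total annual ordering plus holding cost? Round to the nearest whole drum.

H = i·C = 0.12 × $68 = $8.1600 per drum-year
EOQ = √(2DS/H) = √(2 × 61,550 × 354 / 8.16)
    = √(5,340,367.65) ≈ 2,310.92

2,311 drums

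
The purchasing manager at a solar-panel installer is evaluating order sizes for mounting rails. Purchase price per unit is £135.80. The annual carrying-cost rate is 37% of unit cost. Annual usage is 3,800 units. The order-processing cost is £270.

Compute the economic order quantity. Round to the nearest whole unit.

Carrying cost H = £135.8 × 37% = £50.2460/unit/yr
EOQ = √(2DS/H) = √(2 × 3,800 × 270 / 50.246)
    = √(40,839.07) ≈ 202.09

202 units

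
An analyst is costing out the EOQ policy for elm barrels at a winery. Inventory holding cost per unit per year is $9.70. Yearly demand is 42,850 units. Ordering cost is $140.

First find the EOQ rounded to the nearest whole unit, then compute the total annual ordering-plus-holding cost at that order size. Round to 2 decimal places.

2DS/H = 2·42,850·140/9.7 = 1,236,907.22
EOQ = √1,236,907.22 ≈ 1,112.16 → Q = 1,112 units
Orders/yr = 42,850/1,112 = 38.534; ordering cost = 38.534 × $140 = $5,394.78
Average inventory = 1,112/2 = 556; holding cost = 556 × $9.7 = $5,393.20
Total = $5,394.78 + $5,393.20 = $10,787.98

$10,787.98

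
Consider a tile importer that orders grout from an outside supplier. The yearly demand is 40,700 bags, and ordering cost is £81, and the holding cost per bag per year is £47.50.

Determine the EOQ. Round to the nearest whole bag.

373 bags

Q* = √(2·D·S / H) = √(2·40,700·81 / 47.5) = √138,808.4 ≈ 372.57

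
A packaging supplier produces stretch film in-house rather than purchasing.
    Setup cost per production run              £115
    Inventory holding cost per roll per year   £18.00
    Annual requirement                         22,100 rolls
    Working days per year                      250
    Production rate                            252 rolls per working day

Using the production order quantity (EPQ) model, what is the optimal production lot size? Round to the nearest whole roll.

d = 22,100/250 = 88.4000 rolls/day;  effective holding cost H(1 − d/p) = 18·(1 − 88.4000/252) = 11.68571
Q* = √(2DS / H_eff) = √(2·22,100·115 / 11.68571) ≈ 659.53

660 rolls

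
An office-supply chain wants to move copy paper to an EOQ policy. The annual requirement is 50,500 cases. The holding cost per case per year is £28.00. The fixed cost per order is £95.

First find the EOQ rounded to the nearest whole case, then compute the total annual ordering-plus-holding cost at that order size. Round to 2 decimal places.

£16,390.85

Q* = √(2·D·S / H) = √(2·50,500·95 / 28) = √342,678.6 ≈ 585.39 → Q = 585 cases
Orders/yr = 50,500/585 = 86.325; ordering cost = 86.325 × £95 = £8,200.85
Average inventory = 585/2 = 292.5; holding cost = 292.5 × £28 = £8,190.00
Total = £8,200.85 + £8,190.00 = £16,390.85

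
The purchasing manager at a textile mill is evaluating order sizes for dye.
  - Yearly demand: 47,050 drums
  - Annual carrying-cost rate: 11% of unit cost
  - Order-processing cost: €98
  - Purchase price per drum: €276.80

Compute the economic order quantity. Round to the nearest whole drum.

550 drums

H = i·C = 0.11 × €276.8 = €30.4480 per drum-year
2DS/H = 2·47,050·98/30.448 = 302,870.47
EOQ = √302,870.47 ≈ 550.34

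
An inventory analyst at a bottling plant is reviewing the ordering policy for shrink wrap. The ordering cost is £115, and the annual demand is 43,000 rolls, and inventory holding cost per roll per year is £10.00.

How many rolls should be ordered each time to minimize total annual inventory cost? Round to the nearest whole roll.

994 rolls

EOQ = √(2DS/H) = √(2 × 43,000 × 115 / 10)
    = √(989,000.00) ≈ 994.48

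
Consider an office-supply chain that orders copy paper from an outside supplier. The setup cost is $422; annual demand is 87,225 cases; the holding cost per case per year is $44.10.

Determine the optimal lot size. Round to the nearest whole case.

1,292 cases

2DS/H = 2·87,225·422/44.1 = 1,669,340.14
EOQ = √1,669,340.14 ≈ 1,292.03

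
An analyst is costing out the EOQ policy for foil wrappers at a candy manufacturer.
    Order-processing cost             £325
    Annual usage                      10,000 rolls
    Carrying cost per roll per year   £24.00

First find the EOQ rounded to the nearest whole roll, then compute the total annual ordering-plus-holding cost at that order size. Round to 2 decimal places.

Q* = √(2·D·S / H) = √(2·10,000·325 / 24) = √270,833.3 ≈ 520.42 → Q = 520 rolls
Annual ordering cost = (D/Q)·S = (10,000/520) × 325 = £6,250.00
Annual holding cost  = (Q/2)·H = (520/2) × 24 = £6,240.00
Total = £6,250.00 + £6,240.00 = £12,490.00

£12,490.00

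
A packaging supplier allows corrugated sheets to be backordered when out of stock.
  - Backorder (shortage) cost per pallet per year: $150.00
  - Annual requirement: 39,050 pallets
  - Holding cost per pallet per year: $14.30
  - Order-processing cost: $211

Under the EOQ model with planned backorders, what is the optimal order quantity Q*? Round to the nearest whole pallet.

Basic EOQ = √(2·39,050·211/14.3) = 1,073.492
Backorder adjustment √((H+b)/b) = √((14.3+150)/150) = 1.0466
Q* = 1,073.492 × 1.0466 ≈ 1,123.50

1,123 pallets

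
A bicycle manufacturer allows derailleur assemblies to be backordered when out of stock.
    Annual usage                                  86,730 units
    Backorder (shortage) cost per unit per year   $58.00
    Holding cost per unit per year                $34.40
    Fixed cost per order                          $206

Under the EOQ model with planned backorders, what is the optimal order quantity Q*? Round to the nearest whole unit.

Basic EOQ = √(2·86,730·206/34.4) = 1,019.187
Backorder adjustment √((H+b)/b) = √((34.4+58)/58) = 1.2622
Q* = 1,019.187 × 1.2622 ≈ 1,286.40

1,286 units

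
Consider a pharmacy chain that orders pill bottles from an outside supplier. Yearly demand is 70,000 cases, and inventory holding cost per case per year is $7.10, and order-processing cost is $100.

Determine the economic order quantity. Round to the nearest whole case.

1,404 cases

Optimal lot size Q* = (2 × 70,000 × $100 / $7.1)^½ ≈ 1,404.22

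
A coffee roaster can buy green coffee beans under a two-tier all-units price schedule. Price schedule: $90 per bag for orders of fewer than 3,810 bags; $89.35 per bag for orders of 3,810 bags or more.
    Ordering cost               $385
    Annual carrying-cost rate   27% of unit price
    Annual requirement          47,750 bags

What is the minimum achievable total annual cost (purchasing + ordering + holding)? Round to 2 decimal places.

H₁ = 27%×$90 = $24.3000;  H₂ = 27%×$89.35 = $24.1245
EOQ₁ = √(2×47,750×385/24.3000) = 1,230.07  (< 3,810, feasible at tier 1)
EOQ₂ = √(2×47,750×385/24.1245) = 1,234.53  (< 3,810 → use Q = 3,810 at tier-2 price)
TC(tier 1 (EOQ₁), Q≈1,230.1) = $4,327,390.64
TC(tier 2, Q≈3,810.0) = $4,317,244.80
Minimum at tier 2: $4,317,244.80

$4,317,244.80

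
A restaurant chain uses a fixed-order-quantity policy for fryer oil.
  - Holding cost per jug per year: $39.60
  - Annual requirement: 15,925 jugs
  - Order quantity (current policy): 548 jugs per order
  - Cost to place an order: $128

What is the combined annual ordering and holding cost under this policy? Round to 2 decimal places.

$14,570.11

Annual ordering cost = (D/Q)·S = (15,925/548) × 128 = $3,719.71
Annual holding cost  = (Q/2)·H = (548/2) × 39.6 = $10,850.40
Total = $3,719.71 + $10,850.40 = $14,570.11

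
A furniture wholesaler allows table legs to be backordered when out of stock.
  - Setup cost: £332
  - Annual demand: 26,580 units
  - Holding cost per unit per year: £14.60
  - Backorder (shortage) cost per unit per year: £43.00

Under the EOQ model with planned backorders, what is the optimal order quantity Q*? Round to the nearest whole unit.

Q* = √(2DS/H) · √((H + b)/b)
   = √(2 × 26,580 × 332 / 14.6) · √((14.6 + 43) / 43)
   = 1,099.474 × 1.1574 ≈ 1,272.51

1,273 units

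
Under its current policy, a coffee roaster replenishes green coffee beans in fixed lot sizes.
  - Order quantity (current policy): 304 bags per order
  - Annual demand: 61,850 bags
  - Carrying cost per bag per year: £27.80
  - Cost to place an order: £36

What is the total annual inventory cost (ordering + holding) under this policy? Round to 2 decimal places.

Annual ordering cost = (D/Q)·S = (61,850/304) × 36 = £7,324.34
Annual holding cost  = (Q/2)·H = (304/2) × 27.8 = £4,225.60
Total = £7,324.34 + £4,225.60 = £11,549.94

£11,549.94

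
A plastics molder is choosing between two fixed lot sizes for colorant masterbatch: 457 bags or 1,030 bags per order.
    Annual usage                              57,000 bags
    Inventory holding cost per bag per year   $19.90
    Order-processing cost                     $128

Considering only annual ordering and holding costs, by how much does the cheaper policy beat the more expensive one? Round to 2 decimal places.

$3,180.14

TC(Q) = (D/Q)S + (Q/2)H
TC(457) = (57,000/457)×128 + (457/2)×19.9 = $20,512.14
TC(1,030) = (57,000/1,030)×128 + (1,030/2)×19.9 = $17,332.00
|ΔTC| = |$20,512.14 − $17,332.00| = $3,180.14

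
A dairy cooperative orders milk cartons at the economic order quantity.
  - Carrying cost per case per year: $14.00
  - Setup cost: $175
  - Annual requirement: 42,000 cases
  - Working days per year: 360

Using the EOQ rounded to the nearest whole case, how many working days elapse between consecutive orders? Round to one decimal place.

EOQ = √(2DS/H) = √(2 × 42,000 × 175 / 14)
    = √(1,050,000.00) ≈ 1,024.70 → Q = 1,025 cases
Cycle time = (working days × Q)/D = (360 × 1,025) / 42,000 = 8.786 days

8.8 days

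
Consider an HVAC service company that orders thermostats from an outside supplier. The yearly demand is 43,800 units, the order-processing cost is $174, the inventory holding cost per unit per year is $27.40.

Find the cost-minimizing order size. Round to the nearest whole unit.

746 units

EOQ = √(2DS/H) = √(2 × 43,800 × 174 / 27.4)
    = √(556,291.97) ≈ 745.85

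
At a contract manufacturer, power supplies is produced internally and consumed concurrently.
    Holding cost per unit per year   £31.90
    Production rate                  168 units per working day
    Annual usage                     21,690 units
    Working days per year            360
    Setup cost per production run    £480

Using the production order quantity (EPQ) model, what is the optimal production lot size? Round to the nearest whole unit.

1,009 units

Daily demand d = 21,690/360 = 60.250; p = 168; 1 − d/p = 0.64137
EPQ = √(2DS / (H(1 − d/p)))
    = √(2 × 21,690 × 480 / (31.9 × 0.64137)) ≈ 1,008.83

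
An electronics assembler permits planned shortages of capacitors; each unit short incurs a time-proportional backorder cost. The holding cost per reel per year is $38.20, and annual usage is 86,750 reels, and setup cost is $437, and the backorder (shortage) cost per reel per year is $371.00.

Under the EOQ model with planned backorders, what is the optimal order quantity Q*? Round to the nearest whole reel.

Q* = √(2DS/H) · √((H + b)/b)
   = √(2 × 86,750 × 437 / 38.2) · √((38.2 + 371) / 371)
   = 1,408.831 × 1.0502 ≈ 1,479.58

1,480 reels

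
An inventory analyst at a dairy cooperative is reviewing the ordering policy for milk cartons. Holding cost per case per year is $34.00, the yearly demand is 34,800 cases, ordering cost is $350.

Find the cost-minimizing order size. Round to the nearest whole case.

846 cases

Optimal lot size Q* = (2 × 34,800 × $350 / $34)^½ ≈ 846.45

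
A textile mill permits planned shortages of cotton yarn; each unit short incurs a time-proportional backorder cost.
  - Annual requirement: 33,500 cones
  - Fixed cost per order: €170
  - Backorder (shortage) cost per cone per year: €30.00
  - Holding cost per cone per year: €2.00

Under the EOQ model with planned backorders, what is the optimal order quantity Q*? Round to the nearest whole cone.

Basic EOQ = √(2·33,500·170/2) = 2,386.420
Backorder adjustment √((H+b)/b) = √((2+30)/30) = 1.0328
Q* = 2,386.420 × 1.0328 ≈ 2,464.68

2,465 cones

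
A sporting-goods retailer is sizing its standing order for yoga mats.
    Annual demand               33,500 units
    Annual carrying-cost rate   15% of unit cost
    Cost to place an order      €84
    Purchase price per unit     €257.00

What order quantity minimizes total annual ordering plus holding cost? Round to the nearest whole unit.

H = i·C = 0.15 × €257 = €38.5500 per unit-year
Optimal lot size Q* = (2 × 33,500 × €84 / €38.55)^½ ≈ 382.09

382 units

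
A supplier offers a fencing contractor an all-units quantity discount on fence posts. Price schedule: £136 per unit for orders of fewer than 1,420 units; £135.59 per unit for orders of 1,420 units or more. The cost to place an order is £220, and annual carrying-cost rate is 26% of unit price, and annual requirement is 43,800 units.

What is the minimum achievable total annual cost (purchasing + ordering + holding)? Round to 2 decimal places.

£5,970,657.83

H₁ = 26%×£136 = £35.3600;  H₂ = 26%×£135.59 = £35.2534
EOQ₁ = √(2×43,800×220/35.3600) = 738.26  (< 1,420, feasible at tier 1)
EOQ₂ = √(2×43,800×220/35.2534) = 739.37  (< 1,420 → use Q = 1,420 at tier-2 price)
TC(tier 1 (EOQ₁), Q≈738.3) = £5,982,904.75
TC(tier 2, Q≈1,420.0) = £5,970,657.83
Minimum at tier 2: £5,970,657.83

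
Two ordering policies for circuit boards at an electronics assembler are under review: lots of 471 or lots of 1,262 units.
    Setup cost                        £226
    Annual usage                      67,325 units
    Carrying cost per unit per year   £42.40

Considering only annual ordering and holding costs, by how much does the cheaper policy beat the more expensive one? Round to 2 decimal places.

For each Q, cost = (D/Q)·S + (Q/2)·H.
TC(471) = (67,325/471)×226 + (471/2)×42.4 = £42,289.76
TC(1,262) = (67,325/1,262)×226 + (1,262/2)×42.4 = £38,811.02
Cheaper: Q = 1,262.  Difference = £3,478.75

£3,478.75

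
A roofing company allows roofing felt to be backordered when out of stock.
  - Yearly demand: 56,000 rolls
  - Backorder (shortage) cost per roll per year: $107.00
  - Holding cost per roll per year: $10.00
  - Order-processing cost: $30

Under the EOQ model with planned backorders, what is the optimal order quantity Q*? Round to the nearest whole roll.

Basic EOQ = √(2·56,000·30/10) = 579.655
Backorder adjustment √((H+b)/b) = √((10+107)/107) = 1.0457
Q* = 579.655 × 1.0457 ≈ 606.14

606 rolls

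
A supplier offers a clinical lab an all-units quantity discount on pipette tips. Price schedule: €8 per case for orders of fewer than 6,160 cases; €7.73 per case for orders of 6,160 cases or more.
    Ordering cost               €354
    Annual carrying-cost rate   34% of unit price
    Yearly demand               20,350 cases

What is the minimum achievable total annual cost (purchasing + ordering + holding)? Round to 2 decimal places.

H₁ = 34%×€8 = €2.7200;  H₂ = 34%×€7.73 = €2.6282
EOQ₁ = √(2×20,350×354/2.7200) = 2,301.52  (< 6,160, feasible at tier 1)
EOQ₂ = √(2×20,350×354/2.6282) = 2,341.37  (< 6,160 → use Q = 6,160 at tier-2 price)
TC(tier 1 (EOQ₁), Q≈2,301.5) = €169,060.13
TC(tier 2, Q≈6,160.0) = €166,569.82
Minimum at tier 2: €166,569.82

€166,569.82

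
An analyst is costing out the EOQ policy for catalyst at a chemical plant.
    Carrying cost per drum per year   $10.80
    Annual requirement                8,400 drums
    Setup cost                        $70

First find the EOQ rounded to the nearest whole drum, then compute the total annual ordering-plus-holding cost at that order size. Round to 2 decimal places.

$3,563.82

Optimal lot size Q* = (2 × 8,400 × $70 / $10.8)^½ ≈ 329.98 → Q = 330 drums
Orders/yr = 8,400/330 = 25.455; ordering cost = 25.455 × $70 = $1,781.82
Average inventory = 330/2 = 165; holding cost = 165 × $10.8 = $1,782.00
Total = $1,781.82 + $1,782.00 = $3,563.82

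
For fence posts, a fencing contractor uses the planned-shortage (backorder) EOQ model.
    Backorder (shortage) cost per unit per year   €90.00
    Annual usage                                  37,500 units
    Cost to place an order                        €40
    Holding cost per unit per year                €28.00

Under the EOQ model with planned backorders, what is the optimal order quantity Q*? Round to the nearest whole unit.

Basic EOQ = √(2·37,500·40/28) = 327.327
Backorder adjustment √((H+b)/b) = √((28+90)/90) = 1.1450
Q* = 327.327 × 1.1450 ≈ 374.80

375 units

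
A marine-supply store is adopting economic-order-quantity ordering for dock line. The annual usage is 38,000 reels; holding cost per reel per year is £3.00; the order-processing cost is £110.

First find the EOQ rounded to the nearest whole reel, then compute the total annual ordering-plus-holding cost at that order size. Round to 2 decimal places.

EOQ = √(2DS/H) = √(2 × 38,000 × 110 / 3)
    = √(2,786,666.67) ≈ 1,669.33 → Q = 1,669 reels
Ordering: D/Q × S = 38,000/1,669 × £110 = £2,504.49
Holding:  Q/2 × H = 1,669/2 × £3 = £2,503.50
Total = £2,504.49 + £2,503.50 = £5,007.99

£5,007.99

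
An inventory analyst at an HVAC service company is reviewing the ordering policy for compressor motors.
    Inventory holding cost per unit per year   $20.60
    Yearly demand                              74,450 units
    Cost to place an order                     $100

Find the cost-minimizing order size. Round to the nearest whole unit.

EOQ = √(2DS/H) = √(2 × 74,450 × 100 / 20.6)
    = √(722,815.53) ≈ 850.19

850 units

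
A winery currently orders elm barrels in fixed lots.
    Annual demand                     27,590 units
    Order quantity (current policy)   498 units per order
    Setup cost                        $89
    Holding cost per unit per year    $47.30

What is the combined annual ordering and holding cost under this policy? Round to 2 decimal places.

Ordering: D/Q × S = 27,590/498 × $89 = $4,930.74
Holding:  Q/2 × H = 498/2 × $47.3 = $11,777.70
Total = $4,930.74 + $11,777.70 = $16,708.44

$16,708.44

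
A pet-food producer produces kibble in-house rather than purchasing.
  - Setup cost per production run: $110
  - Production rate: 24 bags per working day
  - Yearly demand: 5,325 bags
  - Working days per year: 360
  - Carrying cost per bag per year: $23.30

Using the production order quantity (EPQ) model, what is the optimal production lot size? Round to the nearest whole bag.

362 bags

d = 5,325/360 = 14.7917 bags/day;  effective holding cost H(1 − d/p) = 23.3·(1 − 14.7917/24) = 8.93976
Q* = √(2DS / H_eff) = √(2·5,325·110 / 8.93976) ≈ 362.00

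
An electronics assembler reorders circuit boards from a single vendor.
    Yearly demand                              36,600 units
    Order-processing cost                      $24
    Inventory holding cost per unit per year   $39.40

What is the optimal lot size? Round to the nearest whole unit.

211 units

2DS/H = 2·36,600·24/39.4 = 44,588.83
EOQ = √44,588.83 ≈ 211.16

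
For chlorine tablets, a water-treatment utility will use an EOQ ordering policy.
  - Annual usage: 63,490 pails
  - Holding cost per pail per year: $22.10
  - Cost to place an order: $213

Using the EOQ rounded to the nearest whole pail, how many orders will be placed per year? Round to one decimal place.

57.4 orders per year

2DS/H = 2·63,490·213/22.1 = 1,223,834.39
EOQ = √1,223,834.39 ≈ 1,106.27 → Q = 1,106
Orders per year = D/Q = 63,490 / 1,106 = 57.405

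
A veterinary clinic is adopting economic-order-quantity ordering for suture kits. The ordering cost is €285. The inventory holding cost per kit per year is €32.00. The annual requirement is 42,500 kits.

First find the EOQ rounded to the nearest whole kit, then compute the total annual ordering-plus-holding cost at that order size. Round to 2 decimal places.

€27,842.41

2DS/H = 2·42,500·285/32 = 757,031.25
EOQ = √757,031.25 ≈ 870.08 → Q = 870 kits
Orders/yr = 42,500/870 = 48.851; ordering cost = 48.851 × €285 = €13,922.41
Average inventory = 870/2 = 435; holding cost = 435 × €32 = €13,920.00
Total = €13,922.41 + €13,920.00 = €27,842.41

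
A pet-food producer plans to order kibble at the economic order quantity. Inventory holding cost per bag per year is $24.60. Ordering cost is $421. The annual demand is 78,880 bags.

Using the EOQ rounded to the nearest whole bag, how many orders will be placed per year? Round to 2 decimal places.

Q* = √(2·D·S / H) = √(2·78,880·421 / 24.6) = √2,699,876.4 ≈ 1,643.13 → Q = 1,643
N = D/Q = 78,880/1,643 ≈ 48.010 orders/yr

48.01 orders per year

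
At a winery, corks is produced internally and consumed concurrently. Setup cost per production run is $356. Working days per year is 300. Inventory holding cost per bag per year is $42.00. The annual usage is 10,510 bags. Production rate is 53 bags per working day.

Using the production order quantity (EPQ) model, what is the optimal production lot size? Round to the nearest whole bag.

725 bags

Daily demand d = 10,510/300 = 35.033; p = 53; 1 − d/p = 0.33899
EPQ = √(2DS / (H(1 − d/p)))
    = √(2 × 10,510 × 356 / (42 × 0.33899)) ≈ 724.97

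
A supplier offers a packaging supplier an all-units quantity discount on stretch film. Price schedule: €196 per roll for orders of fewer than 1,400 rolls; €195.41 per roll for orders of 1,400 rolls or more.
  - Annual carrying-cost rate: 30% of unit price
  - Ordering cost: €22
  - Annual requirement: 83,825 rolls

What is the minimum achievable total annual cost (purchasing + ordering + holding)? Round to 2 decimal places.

H₁ = 30%×€196 = €58.8000;  H₂ = 30%×€195.41 = €58.6230
EOQ₁ = √(2×83,825×22/58.8000) = 250.45  (< 1,400, feasible at tier 1)
EOQ₂ = √(2×83,825×22/58.6230) = 250.83  (< 1,400 → use Q = 1,400 at tier-2 price)
TC(tier 1 (EOQ₁), Q≈250.5) = €16,444,426.58
TC(tier 2, Q≈1,400.0) = €16,422,596.60
Minimum at tier 2: €16,422,596.60

€16,422,596.60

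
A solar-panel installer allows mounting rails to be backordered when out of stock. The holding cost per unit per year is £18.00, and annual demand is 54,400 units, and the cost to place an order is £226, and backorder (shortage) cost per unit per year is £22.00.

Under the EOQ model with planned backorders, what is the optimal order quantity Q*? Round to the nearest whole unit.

Q* = √(2DS/H) · √((H + b)/b)
   = √(2 × 54,400 × 226 / 18) · √((18 + 22) / 22)
   = 1,168.779 × 1.3484 ≈ 1,575.98

1,576 units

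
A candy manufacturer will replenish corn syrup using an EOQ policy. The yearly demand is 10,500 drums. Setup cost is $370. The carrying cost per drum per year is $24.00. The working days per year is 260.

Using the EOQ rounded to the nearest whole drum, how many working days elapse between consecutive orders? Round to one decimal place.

14.1 days

Optimal lot size Q* = (2 × 10,500 × $370 / $24)^½ ≈ 568.99 → Q = 569 drums
Days between orders = 260 / (D/Q) = 260 / 18.453 ≈ 14.090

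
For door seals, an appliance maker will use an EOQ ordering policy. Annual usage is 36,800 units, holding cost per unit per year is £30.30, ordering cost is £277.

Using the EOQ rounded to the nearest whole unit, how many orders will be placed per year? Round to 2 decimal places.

44.88 orders per year

Q* = √(2·D·S / H) = √(2·36,800·277 / 30.3) = √672,844.9 ≈ 820.27 → Q = 820
Orders per year = D/Q = 36,800 / 820 = 44.878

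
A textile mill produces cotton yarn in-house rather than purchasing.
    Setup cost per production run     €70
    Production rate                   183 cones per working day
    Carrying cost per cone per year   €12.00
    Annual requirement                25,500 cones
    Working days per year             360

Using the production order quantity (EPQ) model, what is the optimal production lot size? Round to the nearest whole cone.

d = 25,500/360 = 70.8333 cones/day;  effective holding cost H(1 − d/p) = 12·(1 − 70.8333/183) = 7.35519
Q* = √(2DS / H_eff) = √(2·25,500·70 / 7.35519) ≈ 696.69

697 cones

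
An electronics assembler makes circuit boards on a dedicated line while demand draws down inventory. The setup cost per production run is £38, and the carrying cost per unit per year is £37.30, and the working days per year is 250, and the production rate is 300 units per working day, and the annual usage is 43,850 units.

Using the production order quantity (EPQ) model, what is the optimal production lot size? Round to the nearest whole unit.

d = 43,850/250 = 175.4000 units/day;  effective holding cost H(1 − d/p) = 37.3·(1 − 175.4000/300) = 15.49193
Q* = √(2DS / H_eff) = √(2·43,850·38 / 15.49193) ≈ 463.81

464 units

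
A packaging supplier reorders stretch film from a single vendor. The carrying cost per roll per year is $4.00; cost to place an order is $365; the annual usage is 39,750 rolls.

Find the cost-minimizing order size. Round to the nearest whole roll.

2,693 rolls

Optimal lot size Q* = (2 × 39,750 × $365 / $4)^½ ≈ 2,693.39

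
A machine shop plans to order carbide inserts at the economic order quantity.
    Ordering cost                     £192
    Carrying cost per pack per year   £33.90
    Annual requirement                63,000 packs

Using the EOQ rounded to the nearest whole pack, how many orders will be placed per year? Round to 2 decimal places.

74.56 orders per year

Q* = √(2·D·S / H) = √(2·63,000·192 / 33.9) = √713,628.3 ≈ 844.77 → Q = 845
N = D/Q = 63,000/845 ≈ 74.556 orders/yr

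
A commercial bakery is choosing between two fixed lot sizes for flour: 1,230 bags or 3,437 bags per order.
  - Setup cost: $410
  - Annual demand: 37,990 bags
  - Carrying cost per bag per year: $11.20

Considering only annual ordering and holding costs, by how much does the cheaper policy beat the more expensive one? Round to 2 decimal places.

Annual cost at Q: ordering D·S/Q plus holding Q·H/2.
TC(1,230) = (37,990/1,230)×410 + (1,230/2)×11.2 = $19,551.33
TC(3,437) = (37,990/3,437)×410 + (3,437/2)×11.2 = $23,779.03
|ΔTC| = |$19,551.33 − $23,779.03| = $4,227.70

$4,227.70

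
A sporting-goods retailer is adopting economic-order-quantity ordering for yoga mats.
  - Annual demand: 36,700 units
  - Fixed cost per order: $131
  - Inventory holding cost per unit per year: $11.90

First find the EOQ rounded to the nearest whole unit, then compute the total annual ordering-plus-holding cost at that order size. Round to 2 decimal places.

EOQ = √(2DS/H) = √(2 × 36,700 × 131 / 11.9)
    = √(808,016.81) ≈ 898.90 → Q = 899 units
Ordering: D/Q × S = 36,700/899 × $131 = $5,347.83
Holding:  Q/2 × H = 899/2 × $11.9 = $5,349.05
Total = $5,347.83 + $5,349.05 = $10,696.88

$10,696.88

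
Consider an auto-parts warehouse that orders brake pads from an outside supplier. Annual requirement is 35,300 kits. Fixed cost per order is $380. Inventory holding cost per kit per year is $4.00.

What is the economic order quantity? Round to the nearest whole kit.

2,590 kits

Optimal lot size Q* = (2 × 35,300 × $380 / $4)^½ ≈ 2,589.79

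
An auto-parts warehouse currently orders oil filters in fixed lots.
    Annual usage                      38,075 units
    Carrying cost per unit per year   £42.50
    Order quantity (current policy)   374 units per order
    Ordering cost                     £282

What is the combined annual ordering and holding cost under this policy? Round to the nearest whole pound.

Annual ordering cost = (D/Q)·S = (38,075/374) × 282 = £28,708.96
Annual holding cost  = (Q/2)·H = (374/2) × 42.5 = £7,947.50
Total = £28,708.96 + £7,947.50 = £36,656.46

£36,656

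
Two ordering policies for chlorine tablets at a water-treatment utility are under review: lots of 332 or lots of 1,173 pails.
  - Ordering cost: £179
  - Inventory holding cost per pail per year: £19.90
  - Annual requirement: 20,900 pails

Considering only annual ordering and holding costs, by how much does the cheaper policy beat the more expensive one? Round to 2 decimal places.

£288.92

TC(Q) = (D/Q)S + (Q/2)H
TC(332) = (20,900/332)×179 + (332/2)×19.9 = £14,571.77
TC(1,173) = (20,900/1,173)×179 + (1,173/2)×19.9 = £14,860.69
Cheaper: Q = 332.  Difference = £288.92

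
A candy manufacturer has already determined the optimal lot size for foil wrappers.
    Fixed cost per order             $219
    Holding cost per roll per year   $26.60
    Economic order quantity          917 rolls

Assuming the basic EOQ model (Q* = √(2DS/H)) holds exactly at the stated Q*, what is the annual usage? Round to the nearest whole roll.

EOQ relation: Q² = 2DS/H, so rearrange for the unknown.
D = Q²H / (2S) = 917² × 26.6 / (2 × 219) = 51,067.69

51,068 rolls per year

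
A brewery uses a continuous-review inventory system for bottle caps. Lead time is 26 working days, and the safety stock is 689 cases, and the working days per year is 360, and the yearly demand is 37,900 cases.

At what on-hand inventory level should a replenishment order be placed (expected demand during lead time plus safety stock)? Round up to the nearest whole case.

3,427 cases

Daily demand d = 37,900 / 360 = 105.278 cases/day
Demand during lead time = 105.278 × 26 = 2,737.22
Reorder point = 2,737.22 + 689 = 3,426.22 → round up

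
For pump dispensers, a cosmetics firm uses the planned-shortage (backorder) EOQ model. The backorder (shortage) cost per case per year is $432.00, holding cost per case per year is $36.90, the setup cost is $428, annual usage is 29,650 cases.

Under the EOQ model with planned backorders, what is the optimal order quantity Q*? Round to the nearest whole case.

864 cases

Basic EOQ = √(2·29,650·428/36.9) = 829.347
Backorder adjustment √((H+b)/b) = √((36.9+432)/432) = 1.0418
Q* = 829.347 × 1.0418 ≈ 864.04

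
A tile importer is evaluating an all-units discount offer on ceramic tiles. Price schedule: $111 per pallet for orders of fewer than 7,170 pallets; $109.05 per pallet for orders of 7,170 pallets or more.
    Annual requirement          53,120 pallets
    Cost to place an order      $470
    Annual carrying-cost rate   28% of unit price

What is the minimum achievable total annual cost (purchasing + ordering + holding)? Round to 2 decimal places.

$5,905,682.45

H₁ = 28%×$111 = $31.0800;  H₂ = 28%×$109.05 = $30.5340
EOQ₁ = √(2×53,120×470/31.0800) = 1,267.51  (< 7,170, feasible at tier 1)
EOQ₂ = √(2×53,120×470/30.5340) = 1,278.80  (< 7,170 → use Q = 7,170 at tier-2 price)
TC(tier 1 (EOQ₁), Q≈1,267.5) = $5,935,714.31
TC(tier 2, Q≈7,170.0) = $5,905,682.45
Minimum at tier 2: $5,905,682.45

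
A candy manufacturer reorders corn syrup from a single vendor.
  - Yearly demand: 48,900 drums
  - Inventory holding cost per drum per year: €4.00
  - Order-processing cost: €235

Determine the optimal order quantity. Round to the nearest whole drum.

EOQ = √(2DS/H) = √(2 × 48,900 × 235 / 4)
    = √(5,745,750.00) ≈ 2,397.03

2,397 drums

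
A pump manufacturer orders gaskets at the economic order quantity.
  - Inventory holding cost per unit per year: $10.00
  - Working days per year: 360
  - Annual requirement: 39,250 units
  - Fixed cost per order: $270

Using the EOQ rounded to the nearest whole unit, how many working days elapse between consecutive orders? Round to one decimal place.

Q* = √(2·D·S / H) = √(2·39,250·270 / 10) = √2,119,500.0 ≈ 1,455.85 → Q = 1,456 units
T = Q/D × 360 days = 1,456/39,250 × 360 = 13.354 days

13.4 days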